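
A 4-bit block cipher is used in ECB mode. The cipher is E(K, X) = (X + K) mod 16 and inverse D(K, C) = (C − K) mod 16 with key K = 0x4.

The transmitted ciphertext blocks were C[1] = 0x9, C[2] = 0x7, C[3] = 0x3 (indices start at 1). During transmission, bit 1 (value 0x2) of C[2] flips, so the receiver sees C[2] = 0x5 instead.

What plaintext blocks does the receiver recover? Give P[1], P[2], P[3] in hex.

P[1] = 0x5, P[2] = 0x1, P[3] = 0xF

ECB decryption: P_i = D(K, C_i).
Only C[2] changed, to 0x5. In ECB, a change in C_i affects only P_i. Decrypting the received ciphertext:
P[1]: D(K, 0x9) = 0x5.
P[2]: D(K, 0x5) = 0x1.
P[3]: D(K, 0x3) = 0xF.
Blocks that differ from the original plaintext: P[2].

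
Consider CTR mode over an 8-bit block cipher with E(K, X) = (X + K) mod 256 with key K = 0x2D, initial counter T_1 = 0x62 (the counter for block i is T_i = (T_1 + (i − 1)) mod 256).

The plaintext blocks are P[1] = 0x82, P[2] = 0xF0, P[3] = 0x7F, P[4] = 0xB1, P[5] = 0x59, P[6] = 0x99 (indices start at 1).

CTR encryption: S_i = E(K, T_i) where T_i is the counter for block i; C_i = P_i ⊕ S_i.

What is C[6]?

C[6] = 0x0D

C[1]: T = 0x62, S = E(K, T) = 0x8F; 0x82 ⊕ 0x8F = 0x0D.
C[2]: T = 0x63, S = E(K, T) = 0x90; 0xF0 ⊕ 0x90 = 0x60.
C[3]: T = 0x64, S = E(K, T) = 0x91; 0x7F ⊕ 0x91 = 0xEE.
C[4]: T = 0x65, S = E(K, T) = 0x92; 0xB1 ⊕ 0x92 = 0x23.
C[5]: T = 0x66, S = E(K, T) = 0x93; 0x59 ⊕ 0x93 = 0xCA.
C[6]: T = 0x67, S = E(K, T) = 0x94; 0x99 ⊕ 0x94 = 0x0D.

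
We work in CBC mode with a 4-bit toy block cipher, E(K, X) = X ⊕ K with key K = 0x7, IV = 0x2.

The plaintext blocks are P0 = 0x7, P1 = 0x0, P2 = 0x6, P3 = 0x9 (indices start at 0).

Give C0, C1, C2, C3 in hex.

C0 = 0x2, C1 = 0x5, C2 = 0x4, C3 = 0xA

CBC encryption: C_i = E(K, P_i ⊕ C_{i−1}), with C_{−1} = IV.
C0: P0 ⊕ 0x2 = 0x5; E(K, 0x5) = 0x2.
C1: P1 ⊕ 0x2 = 0x2; E(K, 0x2) = 0x5.
C2: P2 ⊕ 0x5 = 0x3; E(K, 0x3) = 0x4.
C3: P3 ⊕ 0x4 = 0xD; E(K, 0xD) = 0xA.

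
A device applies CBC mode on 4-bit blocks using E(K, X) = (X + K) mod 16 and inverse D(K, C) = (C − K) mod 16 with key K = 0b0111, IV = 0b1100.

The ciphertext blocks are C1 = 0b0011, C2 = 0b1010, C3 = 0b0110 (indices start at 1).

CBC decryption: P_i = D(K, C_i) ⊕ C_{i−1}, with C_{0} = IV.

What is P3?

P3 = 0b0101

P3: D(K, 0b0110) = 0b1111; 0b1111 ⊕ 0b1010 = 0b0101.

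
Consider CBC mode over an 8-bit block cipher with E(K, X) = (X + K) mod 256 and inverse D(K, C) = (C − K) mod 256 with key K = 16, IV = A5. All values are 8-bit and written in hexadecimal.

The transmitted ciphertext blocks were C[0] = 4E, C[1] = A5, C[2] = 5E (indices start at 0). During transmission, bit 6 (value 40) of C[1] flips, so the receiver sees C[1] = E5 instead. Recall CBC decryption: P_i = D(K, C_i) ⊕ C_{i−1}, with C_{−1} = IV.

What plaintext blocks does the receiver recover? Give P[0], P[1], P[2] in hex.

Only C[1] changed, to E5. In CBC, a change in C_i garbles P_i and flips the same bit in P_{i+1}. Decrypting the received ciphertext:
P[0]: D(K, 4E) = 38; 38 ⊕ A5 = 9D.
P[1]: D(K, E5) = CF; CF ⊕ 4E = 81.
P[2]: D(K, 5E) = 48; 48 ⊕ E5 = AD.
Blocks that differ from the original plaintext: P[1], P[2].

P[0] = 9D, P[1] = 81, P[2] = AD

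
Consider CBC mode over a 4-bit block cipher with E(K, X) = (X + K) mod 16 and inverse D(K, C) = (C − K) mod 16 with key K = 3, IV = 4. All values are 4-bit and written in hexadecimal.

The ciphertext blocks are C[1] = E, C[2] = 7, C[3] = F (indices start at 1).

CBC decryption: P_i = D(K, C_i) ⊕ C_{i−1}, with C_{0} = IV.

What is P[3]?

P[3]: D(K, F) = C; C ⊕ 7 = B.

P[3] = B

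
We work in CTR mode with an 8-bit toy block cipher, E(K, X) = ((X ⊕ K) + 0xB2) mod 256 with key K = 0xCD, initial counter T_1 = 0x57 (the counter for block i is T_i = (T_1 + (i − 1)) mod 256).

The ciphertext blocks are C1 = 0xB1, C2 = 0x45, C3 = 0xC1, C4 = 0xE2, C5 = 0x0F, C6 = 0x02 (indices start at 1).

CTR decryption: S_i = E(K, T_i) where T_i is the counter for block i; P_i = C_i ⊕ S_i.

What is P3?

P3: T = 0x59, S = E(K, T) = 0x46; 0xC1 ⊕ 0x46 = 0x87.

P3 = 0x87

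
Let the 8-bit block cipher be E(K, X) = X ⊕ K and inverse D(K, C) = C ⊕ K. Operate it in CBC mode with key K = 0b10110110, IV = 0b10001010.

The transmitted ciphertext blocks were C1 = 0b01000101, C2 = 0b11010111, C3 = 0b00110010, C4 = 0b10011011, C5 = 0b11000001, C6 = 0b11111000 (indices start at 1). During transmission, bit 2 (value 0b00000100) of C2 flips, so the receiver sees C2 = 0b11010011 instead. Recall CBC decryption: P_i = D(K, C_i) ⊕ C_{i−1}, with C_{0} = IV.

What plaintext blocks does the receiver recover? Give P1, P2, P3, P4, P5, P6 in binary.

Only C2 changed, to 0b11010011. In CBC, a change in C_i garbles P_i and flips the same bit in P_{i+1}. Decrypting the received ciphertext:
P1: D(K, 0b01000101) = 0b11110011; 0b11110011 ⊕ 0b10001010 = 0b01111001.
P2: D(K, 0b11010011) = 0b01100101; 0b01100101 ⊕ 0b01000101 = 0b00100000.
P3: D(K, 0b00110010) = 0b10000100; 0b10000100 ⊕ 0b11010011 = 0b01010111.
P4: D(K, 0b10011011) = 0b00101101; 0b00101101 ⊕ 0b00110010 = 0b00011111.
P5: D(K, 0b11000001) = 0b01110111; 0b01110111 ⊕ 0b10011011 = 0b11101100.
P6: D(K, 0b11111000) = 0b01001110; 0b01001110 ⊕ 0b11000001 = 0b10001111.
Blocks that differ from the original plaintext: P2, P3.

P1 = 0b01111001, P2 = 0b00100000, P3 = 0b01010111, P4 = 0b00011111, P5 = 0b11101100, P6 = 0b10001111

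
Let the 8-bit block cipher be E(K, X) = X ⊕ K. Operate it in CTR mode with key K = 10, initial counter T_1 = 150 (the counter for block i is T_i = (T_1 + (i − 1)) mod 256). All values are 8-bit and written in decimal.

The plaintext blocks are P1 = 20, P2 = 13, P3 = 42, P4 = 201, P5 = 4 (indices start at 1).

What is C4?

CTR encryption: S_i = E(K, T_i) where T_i is the counter for block i; C_i = P_i ⊕ S_i.
C1: T = 150, S = E(K, T) = 156; 20 ⊕ 156 = 136.
C2: T = 151, S = E(K, T) = 157; 13 ⊕ 157 = 144.
C3: T = 152, S = E(K, T) = 146; 42 ⊕ 146 = 184.
C4: T = 153, S = E(K, T) = 147; 201 ⊕ 147 = 90.

C4 = 90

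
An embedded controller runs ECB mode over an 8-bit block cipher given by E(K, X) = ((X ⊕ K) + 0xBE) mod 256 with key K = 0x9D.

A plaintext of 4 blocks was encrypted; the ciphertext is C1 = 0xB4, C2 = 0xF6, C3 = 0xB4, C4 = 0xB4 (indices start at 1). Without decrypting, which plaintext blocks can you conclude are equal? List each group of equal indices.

P1 = P3 = P4

ECB encrypts each block independently with the same key, so equal ciphertext blocks imply equal plaintext blocks.
C1 = C3 = C4 = 0xB4, so P1 = P3 = P4.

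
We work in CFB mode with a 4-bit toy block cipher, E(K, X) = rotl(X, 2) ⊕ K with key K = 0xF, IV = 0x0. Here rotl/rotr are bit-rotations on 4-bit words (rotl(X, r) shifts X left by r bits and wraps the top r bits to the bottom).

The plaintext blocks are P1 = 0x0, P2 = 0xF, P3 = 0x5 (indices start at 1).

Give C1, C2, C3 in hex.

CFB encryption: C_i = P_i ⊕ E(K, C_{i−1}), with C_{0} = IV.
C1: E(K, 0x0) = 0xF; 0x0 ⊕ 0xF = 0xF.
C2: E(K, 0xF) = 0x0; 0xF ⊕ 0x0 = 0xF.
C3: E(K, 0xF) = 0x0; 0x5 ⊕ 0x0 = 0x5.

C1 = 0xF, C2 = 0xF, C3 = 0x5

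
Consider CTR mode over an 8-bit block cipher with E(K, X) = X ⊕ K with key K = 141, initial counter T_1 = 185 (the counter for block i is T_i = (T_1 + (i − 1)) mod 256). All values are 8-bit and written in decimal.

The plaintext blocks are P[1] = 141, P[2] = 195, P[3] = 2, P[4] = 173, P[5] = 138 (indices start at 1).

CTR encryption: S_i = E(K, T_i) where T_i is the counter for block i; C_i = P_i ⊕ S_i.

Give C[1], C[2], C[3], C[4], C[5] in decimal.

C[1] = 185, C[2] = 244, C[3] = 52, C[4] = 156, C[5] = 186

C[1]: T = 185, S = E(K, T) = 52; 141 ⊕ 52 = 185.
C[2]: T = 186, S = E(K, T) = 55; 195 ⊕ 55 = 244.
C[3]: T = 187, S = E(K, T) = 54; 2 ⊕ 54 = 52.
C[4]: T = 188, S = E(K, T) = 49; 173 ⊕ 49 = 156.
C[5]: T = 189, S = E(K, T) = 48; 138 ⊕ 48 = 186.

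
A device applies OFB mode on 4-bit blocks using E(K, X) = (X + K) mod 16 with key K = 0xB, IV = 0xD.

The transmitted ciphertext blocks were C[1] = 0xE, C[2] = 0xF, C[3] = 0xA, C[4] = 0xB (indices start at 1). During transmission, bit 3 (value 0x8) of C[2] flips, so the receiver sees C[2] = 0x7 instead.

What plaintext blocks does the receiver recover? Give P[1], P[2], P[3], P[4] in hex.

P[1] = 0x6, P[2] = 0x4, P[3] = 0x4, P[4] = 0x2

OFB decryption: S_i = E(K, S_{i−1}) with S_{0} = IV; P_i = C_i ⊕ S_i.
Only C[2] changed, to 0x7. In OFB, a change in C_i flips the same bit in P_i only; the keystream is unaffected. Decrypting the received ciphertext:
P[1]: S = E(K, 0xD) = 0x8; 0xE ⊕ 0x8 = 0x6.
P[2]: S = E(K, 0x8) = 0x3; 0x7 ⊕ 0x3 = 0x4.
P[3]: S = E(K, 0x3) = 0xE; 0xA ⊕ 0xE = 0x4.
P[4]: S = E(K, 0xE) = 0x9; 0xB ⊕ 0x9 = 0x2.
Blocks that differ from the original plaintext: P[2].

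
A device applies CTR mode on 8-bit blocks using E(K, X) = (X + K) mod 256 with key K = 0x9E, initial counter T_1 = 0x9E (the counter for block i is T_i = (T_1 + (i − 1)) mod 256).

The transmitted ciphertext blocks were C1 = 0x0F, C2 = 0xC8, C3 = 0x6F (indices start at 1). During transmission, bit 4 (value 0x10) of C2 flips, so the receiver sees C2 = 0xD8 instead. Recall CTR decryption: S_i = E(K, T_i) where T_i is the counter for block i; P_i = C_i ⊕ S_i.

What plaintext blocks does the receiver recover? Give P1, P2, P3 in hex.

Only C2 changed, to 0xD8. In CTR, a change in C_i flips the same bit in P_i only; the keystream is unaffected. Decrypting the received ciphertext:
P1: T = 0x9E, S = E(K, T) = 0x3C; 0x0F ⊕ 0x3C = 0x33.
P2: T = 0x9F, S = E(K, T) = 0x3D; 0xD8 ⊕ 0x3D = 0xE5.
P3: T = 0xA0, S = E(K, T) = 0x3E; 0x6F ⊕ 0x3E = 0x51.
Blocks that differ from the original plaintext: P2.

P1 = 0x33, P2 = 0xE5, P3 = 0x51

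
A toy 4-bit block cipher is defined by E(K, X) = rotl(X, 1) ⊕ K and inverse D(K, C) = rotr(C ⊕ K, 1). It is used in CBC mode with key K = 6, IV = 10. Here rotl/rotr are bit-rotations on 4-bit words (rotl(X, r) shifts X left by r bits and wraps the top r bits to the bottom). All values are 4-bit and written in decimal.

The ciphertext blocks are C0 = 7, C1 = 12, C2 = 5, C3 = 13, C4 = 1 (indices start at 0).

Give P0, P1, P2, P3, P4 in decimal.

CBC decryption: P_i = D(K, C_i) ⊕ C_{i−1}, with C_{−1} = IV.
P0: D(K, 7) = 8; 8 ⊕ 10 = 2.
P1: D(K, 12) = 5; 5 ⊕ 7 = 2.
P2: D(K, 5) = 9; 9 ⊕ 12 = 5.
P3: D(K, 13) = 13; 13 ⊕ 5 = 8.
P4: D(K, 1) = 11; 11 ⊕ 13 = 6.

P0 = 2, P1 = 2, P2 = 5, P3 = 8, P4 = 6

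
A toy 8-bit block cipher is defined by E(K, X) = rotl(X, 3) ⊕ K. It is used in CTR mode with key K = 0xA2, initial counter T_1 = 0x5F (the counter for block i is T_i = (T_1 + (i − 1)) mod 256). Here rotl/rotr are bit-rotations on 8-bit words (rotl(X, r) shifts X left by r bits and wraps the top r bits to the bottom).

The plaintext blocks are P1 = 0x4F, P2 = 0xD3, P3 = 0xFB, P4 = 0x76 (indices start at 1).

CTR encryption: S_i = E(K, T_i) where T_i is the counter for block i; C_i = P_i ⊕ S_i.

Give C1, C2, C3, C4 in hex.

C1 = 0x17, C2 = 0x72, C3 = 0x52, C4 = 0xC7

C1: T = 0x5F, S = E(K, T) = 0x58; 0x4F ⊕ 0x58 = 0x17.
C2: T = 0x60, S = E(K, T) = 0xA1; 0xD3 ⊕ 0xA1 = 0x72.
C3: T = 0x61, S = E(K, T) = 0xA9; 0xFB ⊕ 0xA9 = 0x52.
C4: T = 0x62, S = E(K, T) = 0xB1; 0x76 ⊕ 0xB1 = 0xC7.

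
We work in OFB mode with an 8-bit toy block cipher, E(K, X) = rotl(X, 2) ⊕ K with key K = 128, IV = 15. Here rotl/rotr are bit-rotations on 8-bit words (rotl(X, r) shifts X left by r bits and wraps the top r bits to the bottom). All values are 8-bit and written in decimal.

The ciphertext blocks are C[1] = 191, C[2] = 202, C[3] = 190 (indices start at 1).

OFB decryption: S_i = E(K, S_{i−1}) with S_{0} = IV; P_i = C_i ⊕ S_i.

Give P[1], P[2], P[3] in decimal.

P[1]: S = E(K, 15) = 188; 191 ⊕ 188 = 3.
P[2]: S = E(K, 188) = 114; 202 ⊕ 114 = 184.
P[3]: S = E(K, 114) = 73; 190 ⊕ 73 = 247.

P[1] = 3, P[2] = 184, P[3] = 247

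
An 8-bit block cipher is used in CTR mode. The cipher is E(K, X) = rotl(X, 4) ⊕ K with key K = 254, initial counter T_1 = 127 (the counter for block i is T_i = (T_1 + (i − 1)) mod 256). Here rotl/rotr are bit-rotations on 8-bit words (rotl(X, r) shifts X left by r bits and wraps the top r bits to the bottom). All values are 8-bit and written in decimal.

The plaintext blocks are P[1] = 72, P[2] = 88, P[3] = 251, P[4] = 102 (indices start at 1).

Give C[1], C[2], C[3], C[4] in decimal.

C[1] = 65, C[2] = 174, C[3] = 29, C[4] = 176

CTR encryption: S_i = E(K, T_i) where T_i is the counter for block i; C_i = P_i ⊕ S_i.
C[1]: T = 127, S = E(K, T) = 9; 72 ⊕ 9 = 65.
C[2]: T = 128, S = E(K, T) = 246; 88 ⊕ 246 = 174.
C[3]: T = 129, S = E(K, T) = 230; 251 ⊕ 230 = 29.
C[4]: T = 130, S = E(K, T) = 214; 102 ⊕ 214 = 176.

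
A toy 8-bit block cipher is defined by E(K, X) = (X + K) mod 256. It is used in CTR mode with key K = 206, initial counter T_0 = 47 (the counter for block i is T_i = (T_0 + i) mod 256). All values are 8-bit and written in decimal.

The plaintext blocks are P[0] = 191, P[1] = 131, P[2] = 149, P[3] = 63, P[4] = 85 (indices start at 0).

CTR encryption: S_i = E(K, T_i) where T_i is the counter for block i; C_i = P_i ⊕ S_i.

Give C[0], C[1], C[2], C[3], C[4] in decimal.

C[0] = 66, C[1] = 125, C[2] = 106, C[3] = 63, C[4] = 84

C[0]: T = 47, S = E(K, T) = 253; 191 ⊕ 253 = 66.
C[1]: T = 48, S = E(K, T) = 254; 131 ⊕ 254 = 125.
C[2]: T = 49, S = E(K, T) = 255; 149 ⊕ 255 = 106.
C[3]: T = 50, S = E(K, T) = 0; 63 ⊕ 0 = 63.
C[4]: T = 51, S = E(K, T) = 1; 85 ⊕ 1 = 84.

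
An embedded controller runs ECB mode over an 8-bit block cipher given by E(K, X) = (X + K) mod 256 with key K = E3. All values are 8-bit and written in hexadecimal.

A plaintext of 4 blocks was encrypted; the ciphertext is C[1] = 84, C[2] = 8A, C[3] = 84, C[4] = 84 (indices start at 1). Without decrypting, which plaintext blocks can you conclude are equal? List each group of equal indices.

P[1] = P[3] = P[4]

ECB encrypts each block independently with the same key, so equal ciphertext blocks imply equal plaintext blocks.
C[1] = C[3] = C[4] = 84, so P[1] = P[3] = P[4].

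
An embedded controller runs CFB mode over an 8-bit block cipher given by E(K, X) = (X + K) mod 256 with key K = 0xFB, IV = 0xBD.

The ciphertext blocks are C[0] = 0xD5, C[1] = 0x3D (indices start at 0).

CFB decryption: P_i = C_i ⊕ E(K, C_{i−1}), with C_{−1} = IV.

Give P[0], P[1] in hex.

P[0]: E(K, 0xBD) = 0xB8; 0xD5 ⊕ 0xB8 = 0x6D.
P[1]: E(K, 0xD5) = 0xD0; 0x3D ⊕ 0xD0 = 0xED.

P[0] = 0x6D, P[1] = 0xED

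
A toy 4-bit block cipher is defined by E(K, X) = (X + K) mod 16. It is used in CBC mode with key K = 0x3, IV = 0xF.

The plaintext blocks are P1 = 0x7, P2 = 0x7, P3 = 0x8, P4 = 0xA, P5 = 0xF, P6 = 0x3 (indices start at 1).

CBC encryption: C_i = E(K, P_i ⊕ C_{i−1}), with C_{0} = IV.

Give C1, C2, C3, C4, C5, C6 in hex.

C1: P1 ⊕ 0xF = 0x8; E(K, 0x8) = 0xB.
C2: P2 ⊕ 0xB = 0xC; E(K, 0xC) = 0xF.
C3: P3 ⊕ 0xF = 0x7; E(K, 0x7) = 0xA.
C4: P4 ⊕ 0xA = 0x0; E(K, 0x0) = 0x3.
C5: P5 ⊕ 0x3 = 0xC; E(K, 0xC) = 0xF.
C6: P6 ⊕ 0xF = 0xC; E(K, 0xC) = 0xF.

C1 = 0xB, C2 = 0xF, C3 = 0xA, C4 = 0x3, C5 = 0xF, C6 = 0xF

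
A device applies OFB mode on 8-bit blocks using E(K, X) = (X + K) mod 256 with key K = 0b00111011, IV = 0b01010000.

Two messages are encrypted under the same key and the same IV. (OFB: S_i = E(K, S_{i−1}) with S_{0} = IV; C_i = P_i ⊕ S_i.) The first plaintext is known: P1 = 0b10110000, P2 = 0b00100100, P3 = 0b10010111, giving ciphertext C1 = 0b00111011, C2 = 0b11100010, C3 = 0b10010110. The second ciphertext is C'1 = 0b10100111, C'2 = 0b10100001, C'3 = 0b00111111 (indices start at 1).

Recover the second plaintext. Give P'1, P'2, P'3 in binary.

In OFB with a reused IV, both messages share the same keystream S_i, so C_i ⊕ C'_i = P_i ⊕ P'_i and thus P'_i = P_i ⊕ C_i ⊕ C'_i.
P'1: 0b10110000 ⊕ 0b00111011 ⊕ 0b10100111 = 0b00101100.
P'2: 0b00100100 ⊕ 0b11100010 ⊕ 0b10100001 = 0b01100111.
P'3: 0b10010111 ⊕ 0b10010110 ⊕ 0b00111111 = 0b00111110.

P'1 = 0b00101100, P'2 = 0b01100111, P'3 = 0b00111110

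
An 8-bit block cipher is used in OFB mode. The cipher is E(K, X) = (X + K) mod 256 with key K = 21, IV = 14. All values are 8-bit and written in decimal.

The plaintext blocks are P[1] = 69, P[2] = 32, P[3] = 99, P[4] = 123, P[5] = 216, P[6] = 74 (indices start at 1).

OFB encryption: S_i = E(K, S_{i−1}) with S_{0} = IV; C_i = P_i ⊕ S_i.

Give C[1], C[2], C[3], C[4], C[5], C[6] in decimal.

C[1] = 102, C[2] = 24, C[3] = 46, C[4] = 25, C[5] = 175, C[6] = 198

C[1]: S = E(K, 14) = 35; 69 ⊕ 35 = 102.
C[2]: S = E(K, 35) = 56; 32 ⊕ 56 = 24.
C[3]: S = E(K, 56) = 77; 99 ⊕ 77 = 46.
C[4]: S = E(K, 77) = 98; 123 ⊕ 98 = 25.
C[5]: S = E(K, 98) = 119; 216 ⊕ 119 = 175.
C[6]: S = E(K, 119) = 140; 74 ⊕ 140 = 198.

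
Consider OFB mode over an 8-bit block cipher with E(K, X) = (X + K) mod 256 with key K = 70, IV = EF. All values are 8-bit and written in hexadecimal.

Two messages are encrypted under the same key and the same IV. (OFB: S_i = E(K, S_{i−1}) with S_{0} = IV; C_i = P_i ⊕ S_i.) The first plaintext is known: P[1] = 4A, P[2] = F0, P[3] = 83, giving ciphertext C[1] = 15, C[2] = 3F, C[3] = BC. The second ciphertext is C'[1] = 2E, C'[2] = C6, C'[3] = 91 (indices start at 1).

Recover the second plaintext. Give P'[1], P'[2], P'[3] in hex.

P'[1] = 71, P'[2] = 09, P'[3] = AE

In OFB with a reused IV, both messages share the same keystream S_i, so C_i ⊕ C'_i = P_i ⊕ P'_i and thus P'_i = P_i ⊕ C_i ⊕ C'_i.
P'[1]: 4A ⊕ 15 ⊕ 2E = 71.
P'[2]: F0 ⊕ 3F ⊕ C6 = 09.
P'[3]: 83 ⊕ BC ⊕ 91 = AE.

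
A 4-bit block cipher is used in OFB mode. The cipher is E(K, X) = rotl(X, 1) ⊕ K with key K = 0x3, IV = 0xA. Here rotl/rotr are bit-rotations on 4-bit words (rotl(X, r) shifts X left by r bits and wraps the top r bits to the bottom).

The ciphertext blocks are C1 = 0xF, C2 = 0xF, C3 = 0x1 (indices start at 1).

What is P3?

OFB decryption: S_i = E(K, S_{i−1}) with S_{0} = IV; P_i = C_i ⊕ S_i.
P1: S = E(K, 0xA) = 0x6; 0xF ⊕ 0x6 = 0x9.
P2: S = E(K, 0x6) = 0xF; 0xF ⊕ 0xF = 0x0.
P3: S = E(K, 0xF) = 0xC; 0x1 ⊕ 0xC = 0xD.

P3 = 0xD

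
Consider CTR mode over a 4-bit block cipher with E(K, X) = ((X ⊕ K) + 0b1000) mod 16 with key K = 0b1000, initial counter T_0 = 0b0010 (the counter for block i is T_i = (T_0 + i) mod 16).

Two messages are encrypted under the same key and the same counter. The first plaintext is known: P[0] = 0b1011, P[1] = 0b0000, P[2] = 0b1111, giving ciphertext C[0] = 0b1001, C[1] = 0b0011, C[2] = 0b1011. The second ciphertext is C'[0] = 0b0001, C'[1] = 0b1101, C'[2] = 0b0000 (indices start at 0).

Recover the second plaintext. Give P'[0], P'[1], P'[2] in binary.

P'[0] = 0b0011, P'[1] = 0b1110, P'[2] = 0b0100

In CTR with a reused counter, both messages share the same keystream S_i, so C_i ⊕ C'_i = P_i ⊕ P'_i and thus P'_i = P_i ⊕ C_i ⊕ C'_i.
P'[0]: 0b1011 ⊕ 0b1001 ⊕ 0b0001 = 0b0011.
P'[1]: 0b0000 ⊕ 0b0011 ⊕ 0b1101 = 0b1110.
P'[2]: 0b1111 ⊕ 0b1011 ⊕ 0b0000 = 0b0100.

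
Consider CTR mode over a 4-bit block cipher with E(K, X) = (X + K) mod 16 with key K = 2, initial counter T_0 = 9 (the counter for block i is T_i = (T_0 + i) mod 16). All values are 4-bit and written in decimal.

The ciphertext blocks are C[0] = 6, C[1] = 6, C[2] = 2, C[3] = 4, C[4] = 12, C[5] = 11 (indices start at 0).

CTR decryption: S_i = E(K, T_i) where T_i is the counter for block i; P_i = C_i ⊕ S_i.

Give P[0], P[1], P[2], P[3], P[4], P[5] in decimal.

P[0]: T = 9, S = E(K, T) = 11; 6 ⊕ 11 = 13.
P[1]: T = 10, S = E(K, T) = 12; 6 ⊕ 12 = 10.
P[2]: T = 11, S = E(K, T) = 13; 2 ⊕ 13 = 15.
P[3]: T = 12, S = E(K, T) = 14; 4 ⊕ 14 = 10.
P[4]: T = 13, S = E(K, T) = 15; 12 ⊕ 15 = 3.
P[5]: T = 14, S = E(K, T) = 0; 11 ⊕ 0 = 11.

P[0] = 13, P[1] = 10, P[2] = 15, P[3] = 10, P[4] = 3, P[5] = 11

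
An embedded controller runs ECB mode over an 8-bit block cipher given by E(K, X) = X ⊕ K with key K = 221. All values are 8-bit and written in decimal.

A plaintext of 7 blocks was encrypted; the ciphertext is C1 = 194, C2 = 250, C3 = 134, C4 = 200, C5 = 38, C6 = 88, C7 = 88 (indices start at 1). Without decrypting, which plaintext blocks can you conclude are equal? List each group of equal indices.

P6 = P7

ECB encrypts each block independently with the same key, so equal ciphertext blocks imply equal plaintext blocks.
C6 = C7 = 88, so P6 = P7.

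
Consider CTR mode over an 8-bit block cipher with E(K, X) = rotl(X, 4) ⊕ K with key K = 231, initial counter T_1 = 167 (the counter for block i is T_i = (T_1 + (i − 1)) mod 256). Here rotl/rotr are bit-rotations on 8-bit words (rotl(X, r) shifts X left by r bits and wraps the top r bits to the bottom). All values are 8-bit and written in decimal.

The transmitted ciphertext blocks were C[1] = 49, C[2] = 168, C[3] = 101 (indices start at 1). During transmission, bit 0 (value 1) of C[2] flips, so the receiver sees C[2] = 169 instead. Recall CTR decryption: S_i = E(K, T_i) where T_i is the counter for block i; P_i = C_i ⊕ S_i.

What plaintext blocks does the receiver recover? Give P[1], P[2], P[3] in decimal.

P[1] = 172, P[2] = 196, P[3] = 24

Only C[2] changed, to 169. In CTR, a change in C_i flips the same bit in P_i only; the keystream is unaffected. Decrypting the received ciphertext:
P[1]: T = 167, S = E(K, T) = 157; 49 ⊕ 157 = 172.
P[2]: T = 168, S = E(K, T) = 109; 169 ⊕ 109 = 196.
P[3]: T = 169, S = E(K, T) = 125; 101 ⊕ 125 = 24.
Blocks that differ from the original plaintext: P[2].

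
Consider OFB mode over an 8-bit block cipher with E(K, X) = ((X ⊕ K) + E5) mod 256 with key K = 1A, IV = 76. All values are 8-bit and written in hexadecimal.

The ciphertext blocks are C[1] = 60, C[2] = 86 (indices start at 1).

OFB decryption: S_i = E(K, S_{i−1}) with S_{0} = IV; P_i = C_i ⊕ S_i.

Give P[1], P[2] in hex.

P[1] = 31, P[2] = B6

P[1]: S = E(K, 76) = 51; 60 ⊕ 51 = 31.
P[2]: S = E(K, 51) = 30; 86 ⊕ 30 = B6.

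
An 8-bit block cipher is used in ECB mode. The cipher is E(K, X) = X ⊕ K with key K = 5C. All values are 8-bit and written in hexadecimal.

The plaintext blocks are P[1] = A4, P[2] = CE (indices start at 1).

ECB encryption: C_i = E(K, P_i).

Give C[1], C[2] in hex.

C[1]: E(K, A4) = F8.
C[2]: E(K, CE) = 92.

C[1] = F8, C[2] = 92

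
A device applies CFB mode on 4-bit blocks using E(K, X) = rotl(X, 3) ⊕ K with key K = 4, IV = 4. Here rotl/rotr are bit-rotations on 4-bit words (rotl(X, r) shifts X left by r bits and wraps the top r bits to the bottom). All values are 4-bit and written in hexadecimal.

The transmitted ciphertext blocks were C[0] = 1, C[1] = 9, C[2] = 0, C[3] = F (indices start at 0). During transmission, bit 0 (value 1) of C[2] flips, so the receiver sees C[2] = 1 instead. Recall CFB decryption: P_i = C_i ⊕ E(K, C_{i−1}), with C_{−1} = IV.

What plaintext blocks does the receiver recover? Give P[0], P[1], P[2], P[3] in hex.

P[0] = 7, P[1] = 5, P[2] = 9, P[3] = 3

Only C[2] changed, to 1. In CFB, a change in C_i flips the same bit in P_i and garbles P_{i+1}. Decrypting the received ciphertext:
P[0]: E(K, 4) = 6; 1 ⊕ 6 = 7.
P[1]: E(K, 1) = C; 9 ⊕ C = 5.
P[2]: E(K, 9) = 8; 1 ⊕ 8 = 9.
P[3]: E(K, 1) = C; F ⊕ C = 3.
Blocks that differ from the original plaintext: P[2], P[3].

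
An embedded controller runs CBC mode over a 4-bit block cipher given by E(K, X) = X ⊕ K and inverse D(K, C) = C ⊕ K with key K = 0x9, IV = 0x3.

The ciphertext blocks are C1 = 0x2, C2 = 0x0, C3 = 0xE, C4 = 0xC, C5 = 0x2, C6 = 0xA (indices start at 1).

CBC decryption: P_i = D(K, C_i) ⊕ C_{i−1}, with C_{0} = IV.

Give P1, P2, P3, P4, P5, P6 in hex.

P1 = 0x8, P2 = 0xB, P3 = 0x7, P4 = 0xB, P5 = 0x7, P6 = 0x1

P1: D(K, 0x2) = 0xB; 0xB ⊕ 0x3 = 0x8.
P2: D(K, 0x0) = 0x9; 0x9 ⊕ 0x2 = 0xB.
P3: D(K, 0xE) = 0x7; 0x7 ⊕ 0x0 = 0x7.
P4: D(K, 0xC) = 0x5; 0x5 ⊕ 0xE = 0xB.
P5: D(K, 0x2) = 0xB; 0xB ⊕ 0xC = 0x7.
P6: D(K, 0xA) = 0x3; 0x3 ⊕ 0x2 = 0x1.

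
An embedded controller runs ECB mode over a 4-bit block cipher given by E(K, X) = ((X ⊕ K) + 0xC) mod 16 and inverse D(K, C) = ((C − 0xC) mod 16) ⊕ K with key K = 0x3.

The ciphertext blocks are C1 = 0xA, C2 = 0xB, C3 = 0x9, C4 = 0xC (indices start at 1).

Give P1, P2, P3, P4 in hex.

P1 = 0xD, P2 = 0xC, P3 = 0xE, P4 = 0x3

ECB decryption: P_i = D(K, C_i).
P1: D(K, 0xA) = 0xD.
P2: D(K, 0xB) = 0xC.
P3: D(K, 0x9) = 0xE.
P4: D(K, 0xC) = 0x3.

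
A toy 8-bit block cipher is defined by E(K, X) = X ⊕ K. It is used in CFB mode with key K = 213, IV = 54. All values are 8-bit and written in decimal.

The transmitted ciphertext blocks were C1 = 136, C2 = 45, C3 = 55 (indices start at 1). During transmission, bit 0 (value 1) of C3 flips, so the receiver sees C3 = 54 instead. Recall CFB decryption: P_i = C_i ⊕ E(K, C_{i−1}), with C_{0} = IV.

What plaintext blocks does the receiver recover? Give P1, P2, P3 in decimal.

Only C3 changed, to 54. In CFB, a change in C_i flips the same bit in P_i and garbles P_{i+1}. Decrypting the received ciphertext:
P1: E(K, 54) = 227; 136 ⊕ 227 = 107.
P2: E(K, 136) = 93; 45 ⊕ 93 = 112.
P3: E(K, 45) = 248; 54 ⊕ 248 = 206.
Blocks that differ from the original plaintext: P3.

P1 = 107, P2 = 112, P3 = 206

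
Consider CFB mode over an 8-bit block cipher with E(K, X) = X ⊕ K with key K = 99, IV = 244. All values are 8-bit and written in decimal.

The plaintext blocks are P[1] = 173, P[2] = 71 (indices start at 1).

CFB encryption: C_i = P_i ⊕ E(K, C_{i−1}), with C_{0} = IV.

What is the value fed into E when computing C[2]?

C[1]: E(K, 244) = 151; 173 ⊕ 151 = 58.
C[2]: E(K, 58) = 89; 71 ⊕ 89 = 30.
So the input to E for block [2] is 58.

58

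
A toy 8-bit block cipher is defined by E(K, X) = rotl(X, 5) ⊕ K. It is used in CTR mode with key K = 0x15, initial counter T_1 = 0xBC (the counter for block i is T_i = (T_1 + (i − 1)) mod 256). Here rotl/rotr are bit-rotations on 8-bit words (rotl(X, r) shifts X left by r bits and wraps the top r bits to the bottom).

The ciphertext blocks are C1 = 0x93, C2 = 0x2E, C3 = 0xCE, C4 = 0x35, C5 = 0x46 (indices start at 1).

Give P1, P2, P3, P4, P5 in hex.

P1 = 0x11, P2 = 0x8C, P3 = 0x0C, P4 = 0xD7, P5 = 0x4B

CTR decryption: S_i = E(K, T_i) where T_i is the counter for block i; P_i = C_i ⊕ S_i.
P1: T = 0xBC, S = E(K, T) = 0x82; 0x93 ⊕ 0x82 = 0x11.
P2: T = 0xBD, S = E(K, T) = 0xA2; 0x2E ⊕ 0xA2 = 0x8C.
P3: T = 0xBE, S = E(K, T) = 0xC2; 0xCE ⊕ 0xC2 = 0x0C.
P4: T = 0xBF, S = E(K, T) = 0xE2; 0x35 ⊕ 0xE2 = 0xD7.
P5: T = 0xC0, S = E(K, T) = 0x0D; 0x46 ⊕ 0x0D = 0x4B.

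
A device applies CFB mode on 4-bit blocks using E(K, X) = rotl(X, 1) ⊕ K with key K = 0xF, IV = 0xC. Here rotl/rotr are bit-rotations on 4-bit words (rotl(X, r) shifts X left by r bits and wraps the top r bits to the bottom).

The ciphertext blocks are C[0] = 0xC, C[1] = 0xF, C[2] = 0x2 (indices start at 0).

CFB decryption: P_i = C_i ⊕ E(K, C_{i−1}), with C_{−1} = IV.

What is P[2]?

P[2] = 0x2

P[2]: E(K, 0xF) = 0x0; 0x2 ⊕ 0x0 = 0x2.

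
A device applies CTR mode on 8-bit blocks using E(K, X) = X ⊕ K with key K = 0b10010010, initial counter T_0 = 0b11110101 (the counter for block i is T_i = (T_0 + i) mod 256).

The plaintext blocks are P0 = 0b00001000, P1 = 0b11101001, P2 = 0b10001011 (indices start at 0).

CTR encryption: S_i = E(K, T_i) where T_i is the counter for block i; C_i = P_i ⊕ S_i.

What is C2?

C0: T = 0b11110101, S = E(K, T) = 0b01100111; 0b00001000 ⊕ 0b01100111 = 0b01101111.
C1: T = 0b11110110, S = E(K, T) = 0b01100100; 0b11101001 ⊕ 0b01100100 = 0b10001101.
C2: T = 0b11110111, S = E(K, T) = 0b01100101; 0b10001011 ⊕ 0b01100101 = 0b11101110.

C2 = 0b11101110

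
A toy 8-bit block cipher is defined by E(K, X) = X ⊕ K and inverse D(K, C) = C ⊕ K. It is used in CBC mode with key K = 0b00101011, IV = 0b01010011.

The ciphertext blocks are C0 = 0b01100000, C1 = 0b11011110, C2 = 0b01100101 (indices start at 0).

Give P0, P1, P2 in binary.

CBC decryption: P_i = D(K, C_i) ⊕ C_{i−1}, with C_{−1} = IV.
P0: D(K, 0b01100000) = 0b01001011; 0b01001011 ⊕ 0b01010011 = 0b00011000.
P1: D(K, 0b11011110) = 0b11110101; 0b11110101 ⊕ 0b01100000 = 0b10010101.
P2: D(K, 0b01100101) = 0b01001110; 0b01001110 ⊕ 0b11011110 = 0b10010000.

P0 = 0b00011000, P1 = 0b10010101, P2 = 0b10010000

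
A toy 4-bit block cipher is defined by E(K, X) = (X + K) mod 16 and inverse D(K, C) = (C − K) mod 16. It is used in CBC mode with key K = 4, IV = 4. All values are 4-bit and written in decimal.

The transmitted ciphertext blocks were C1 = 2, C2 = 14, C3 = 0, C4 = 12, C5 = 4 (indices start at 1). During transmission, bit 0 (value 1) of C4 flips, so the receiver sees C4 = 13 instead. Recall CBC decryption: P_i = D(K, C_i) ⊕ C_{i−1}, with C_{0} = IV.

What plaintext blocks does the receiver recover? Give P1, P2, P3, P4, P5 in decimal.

Only C4 changed, to 13. In CBC, a change in C_i garbles P_i and flips the same bit in P_{i+1}. Decrypting the received ciphertext:
P1: D(K, 2) = 14; 14 ⊕ 4 = 10.
P2: D(K, 14) = 10; 10 ⊕ 2 = 8.
P3: D(K, 0) = 12; 12 ⊕ 14 = 2.
P4: D(K, 13) = 9; 9 ⊕ 0 = 9.
P5: D(K, 4) = 0; 0 ⊕ 13 = 13.
Blocks that differ from the original plaintext: P4, P5.

P1 = 10, P2 = 8, P3 = 2, P4 = 9, P5 = 13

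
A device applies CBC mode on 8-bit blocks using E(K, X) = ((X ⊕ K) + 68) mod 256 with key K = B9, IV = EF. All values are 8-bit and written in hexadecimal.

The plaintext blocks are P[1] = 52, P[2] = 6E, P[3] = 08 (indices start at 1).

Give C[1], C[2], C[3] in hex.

CBC encryption: C_i = E(K, P_i ⊕ C_{i−1}), with C_{0} = IV.
C[1]: P[1] ⊕ EF = BD; E(K, BD) = 6C.
C[2]: P[2] ⊕ 6C = 02; E(K, 02) = 23.
C[3]: P[3] ⊕ 23 = 2B; E(K, 2B) = FA.

C[1] = 6C, C[2] = 23, C[3] = FA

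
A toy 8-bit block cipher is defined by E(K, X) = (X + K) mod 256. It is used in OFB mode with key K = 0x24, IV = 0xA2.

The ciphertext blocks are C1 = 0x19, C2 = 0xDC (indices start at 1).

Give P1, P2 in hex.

P1 = 0xDF, P2 = 0x36

OFB decryption: S_i = E(K, S_{i−1}) with S_{0} = IV; P_i = C_i ⊕ S_i.
P1: S = E(K, 0xA2) = 0xC6; 0x19 ⊕ 0xC6 = 0xDF.
P2: S = E(K, 0xC6) = 0xEA; 0xDC ⊕ 0xEA = 0x36.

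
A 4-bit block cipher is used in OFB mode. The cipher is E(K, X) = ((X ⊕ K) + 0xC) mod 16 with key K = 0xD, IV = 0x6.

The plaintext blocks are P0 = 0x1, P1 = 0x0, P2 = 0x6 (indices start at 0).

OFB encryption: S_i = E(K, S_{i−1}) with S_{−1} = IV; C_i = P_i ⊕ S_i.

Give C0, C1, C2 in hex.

C0: S = E(K, 0x6) = 0x7; 0x1 ⊕ 0x7 = 0x6.
C1: S = E(K, 0x7) = 0x6; 0x0 ⊕ 0x6 = 0x6.
C2: S = E(K, 0x6) = 0x7; 0x6 ⊕ 0x7 = 0x1.

C0 = 0x6, C1 = 0x6, C2 = 0x1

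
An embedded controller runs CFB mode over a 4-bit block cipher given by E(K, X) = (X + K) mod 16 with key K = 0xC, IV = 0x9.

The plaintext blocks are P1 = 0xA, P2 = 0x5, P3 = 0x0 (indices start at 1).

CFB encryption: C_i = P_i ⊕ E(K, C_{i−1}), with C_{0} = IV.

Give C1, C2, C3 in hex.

C1 = 0xF, C2 = 0xE, C3 = 0xA

C1: E(K, 0x9) = 0x5; 0xA ⊕ 0x5 = 0xF.
C2: E(K, 0xF) = 0xB; 0x5 ⊕ 0xB = 0xE.
C3: E(K, 0xE) = 0xA; 0x0 ⊕ 0xA = 0xA.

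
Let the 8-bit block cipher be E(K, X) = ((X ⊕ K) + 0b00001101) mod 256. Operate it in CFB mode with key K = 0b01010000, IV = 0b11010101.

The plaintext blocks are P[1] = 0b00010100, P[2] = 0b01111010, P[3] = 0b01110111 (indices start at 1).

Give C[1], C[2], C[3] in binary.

CFB encryption: C_i = P_i ⊕ E(K, C_{i−1}), with C_{0} = IV.
C[1]: E(K, 0b11010101) = 0b10010010; 0b00010100 ⊕ 0b10010010 = 0b10000110.
C[2]: E(K, 0b10000110) = 0b11100011; 0b01111010 ⊕ 0b11100011 = 0b10011001.
C[3]: E(K, 0b10011001) = 0b11010110; 0b01110111 ⊕ 0b11010110 = 0b10100001.

C[1] = 0b10000110, C[2] = 0b10011001, C[3] = 0b10100001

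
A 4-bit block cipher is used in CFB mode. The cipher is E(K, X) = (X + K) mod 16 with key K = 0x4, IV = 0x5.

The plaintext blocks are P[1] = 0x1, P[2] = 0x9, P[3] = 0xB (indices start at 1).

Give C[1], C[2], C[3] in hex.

C[1] = 0x8, C[2] = 0x5, C[3] = 0x2

CFB encryption: C_i = P_i ⊕ E(K, C_{i−1}), with C_{0} = IV.
C[1]: E(K, 0x5) = 0x9; 0x1 ⊕ 0x9 = 0x8.
C[2]: E(K, 0x8) = 0xC; 0x9 ⊕ 0xC = 0x5.
C[3]: E(K, 0x5) = 0x9; 0xB ⊕ 0x9 = 0x2.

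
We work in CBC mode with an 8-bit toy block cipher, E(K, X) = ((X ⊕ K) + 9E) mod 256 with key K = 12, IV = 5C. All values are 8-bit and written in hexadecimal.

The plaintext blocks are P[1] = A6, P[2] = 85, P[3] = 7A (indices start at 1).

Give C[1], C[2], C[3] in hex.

C[1] = 86, C[2] = AF, C[3] = 65

CBC encryption: C_i = E(K, P_i ⊕ C_{i−1}), with C_{0} = IV.
C[1]: P[1] ⊕ 5C = FA; E(K, FA) = 86.
C[2]: P[2] ⊕ 86 = 03; E(K, 03) = AF.
C[3]: P[3] ⊕ AF = D5; E(K, D5) = 65.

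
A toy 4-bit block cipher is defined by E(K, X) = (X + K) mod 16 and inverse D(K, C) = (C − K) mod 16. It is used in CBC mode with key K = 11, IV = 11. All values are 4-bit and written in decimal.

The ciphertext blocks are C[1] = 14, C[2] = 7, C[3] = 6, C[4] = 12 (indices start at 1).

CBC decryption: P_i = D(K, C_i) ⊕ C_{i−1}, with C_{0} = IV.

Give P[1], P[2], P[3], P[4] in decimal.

P[1] = 8, P[2] = 2, P[3] = 12, P[4] = 7

P[1]: D(K, 14) = 3; 3 ⊕ 11 = 8.
P[2]: D(K, 7) = 12; 12 ⊕ 14 = 2.
P[3]: D(K, 6) = 11; 11 ⊕ 7 = 12.
P[4]: D(K, 12) = 1; 1 ⊕ 6 = 7.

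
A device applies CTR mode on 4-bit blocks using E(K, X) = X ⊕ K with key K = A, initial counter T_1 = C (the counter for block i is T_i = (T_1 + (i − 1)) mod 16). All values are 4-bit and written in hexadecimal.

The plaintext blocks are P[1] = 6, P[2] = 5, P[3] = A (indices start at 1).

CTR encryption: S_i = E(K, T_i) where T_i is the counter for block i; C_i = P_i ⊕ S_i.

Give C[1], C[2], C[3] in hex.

C[1]: T = C, S = E(K, T) = 6; 6 ⊕ 6 = 0.
C[2]: T = D, S = E(K, T) = 7; 5 ⊕ 7 = 2.
C[3]: T = E, S = E(K, T) = 4; A ⊕ 4 = E.

C[1] = 0, C[2] = 2, C[3] = E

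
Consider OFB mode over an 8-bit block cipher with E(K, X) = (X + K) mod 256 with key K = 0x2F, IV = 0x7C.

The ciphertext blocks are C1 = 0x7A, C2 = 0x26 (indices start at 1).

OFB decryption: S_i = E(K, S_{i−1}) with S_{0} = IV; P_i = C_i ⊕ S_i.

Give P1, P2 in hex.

P1 = 0xD1, P2 = 0xFC

P1: S = E(K, 0x7C) = 0xAB; 0x7A ⊕ 0xAB = 0xD1.
P2: S = E(K, 0xAB) = 0xDA; 0x26 ⊕ 0xDA = 0xFC.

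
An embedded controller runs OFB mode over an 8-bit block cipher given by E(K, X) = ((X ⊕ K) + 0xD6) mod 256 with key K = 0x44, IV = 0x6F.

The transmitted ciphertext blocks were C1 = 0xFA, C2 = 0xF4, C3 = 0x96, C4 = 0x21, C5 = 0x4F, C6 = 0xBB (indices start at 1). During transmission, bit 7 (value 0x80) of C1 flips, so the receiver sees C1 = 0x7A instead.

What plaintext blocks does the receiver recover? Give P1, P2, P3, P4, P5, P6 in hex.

P1 = 0x7B, P2 = 0xEF, P3 = 0xA3, P4 = 0x66, P5 = 0x96, P6 = 0xC8

OFB decryption: S_i = E(K, S_{i−1}) with S_{0} = IV; P_i = C_i ⊕ S_i.
Only C1 changed, to 0x7A. In OFB, a change in C_i flips the same bit in P_i only; the keystream is unaffected. Decrypting the received ciphertext:
P1: S = E(K, 0x6F) = 0x01; 0x7A ⊕ 0x01 = 0x7B.
P2: S = E(K, 0x01) = 0x1B; 0xF4 ⊕ 0x1B = 0xEF.
P3: S = E(K, 0x1B) = 0x35; 0x96 ⊕ 0x35 = 0xA3.
P4: S = E(K, 0x35) = 0x47; 0x21 ⊕ 0x47 = 0x66.
P5: S = E(K, 0x47) = 0xD9; 0x4F ⊕ 0xD9 = 0x96.
P6: S = E(K, 0xD9) = 0x73; 0xBB ⊕ 0x73 = 0xC8.
Blocks that differ from the original plaintext: P1.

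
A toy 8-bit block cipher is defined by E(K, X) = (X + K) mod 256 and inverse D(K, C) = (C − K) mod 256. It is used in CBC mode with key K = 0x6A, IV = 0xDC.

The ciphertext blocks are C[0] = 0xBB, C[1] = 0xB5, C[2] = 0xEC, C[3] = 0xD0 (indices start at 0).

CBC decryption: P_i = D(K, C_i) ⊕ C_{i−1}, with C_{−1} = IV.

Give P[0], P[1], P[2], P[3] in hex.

P[0] = 0x8D, P[1] = 0xF0, P[2] = 0x37, P[3] = 0x8A

P[0]: D(K, 0xBB) = 0x51; 0x51 ⊕ 0xDC = 0x8D.
P[1]: D(K, 0xB5) = 0x4B; 0x4B ⊕ 0xBB = 0xF0.
P[2]: D(K, 0xEC) = 0x82; 0x82 ⊕ 0xB5 = 0x37.
P[3]: D(K, 0xD0) = 0x66; 0x66 ⊕ 0xEC = 0x8A.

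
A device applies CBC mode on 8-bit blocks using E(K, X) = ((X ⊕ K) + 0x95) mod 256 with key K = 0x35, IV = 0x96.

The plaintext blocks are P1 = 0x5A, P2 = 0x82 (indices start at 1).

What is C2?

CBC encryption: C_i = E(K, P_i ⊕ C_{i−1}), with C_{0} = IV.
C1: P1 ⊕ 0x96 = 0xCC; E(K, 0xCC) = 0x8E.
C2: P2 ⊕ 0x8E = 0x0C; E(K, 0x0C) = 0xCE.

C2 = 0xCE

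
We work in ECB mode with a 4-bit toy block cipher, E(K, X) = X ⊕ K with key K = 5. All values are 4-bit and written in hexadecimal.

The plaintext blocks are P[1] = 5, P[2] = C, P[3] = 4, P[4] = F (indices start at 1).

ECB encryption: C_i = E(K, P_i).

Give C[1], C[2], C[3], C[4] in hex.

C[1]: E(K, 5) = 0.
C[2]: E(K, C) = 9.
C[3]: E(K, 4) = 1.
C[4]: E(K, F) = A.

C[1] = 0, C[2] = 9, C[3] = 1, C[4] = A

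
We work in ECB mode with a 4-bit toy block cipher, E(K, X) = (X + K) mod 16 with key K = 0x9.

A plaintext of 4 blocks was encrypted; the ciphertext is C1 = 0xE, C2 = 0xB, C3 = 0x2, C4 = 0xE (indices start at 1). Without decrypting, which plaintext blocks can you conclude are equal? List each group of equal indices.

P1 = P4

ECB encrypts each block independently with the same key, so equal ciphertext blocks imply equal plaintext blocks.
C1 = C4 = 0xE, so P1 = P4.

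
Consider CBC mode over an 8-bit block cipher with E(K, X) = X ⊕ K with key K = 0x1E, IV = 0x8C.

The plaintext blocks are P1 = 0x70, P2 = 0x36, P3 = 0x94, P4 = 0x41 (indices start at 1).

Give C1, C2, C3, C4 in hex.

C1 = 0xE2, C2 = 0xCA, C3 = 0x40, C4 = 0x1F

CBC encryption: C_i = E(K, P_i ⊕ C_{i−1}), with C_{0} = IV.
C1: P1 ⊕ 0x8C = 0xFC; E(K, 0xFC) = 0xE2.
C2: P2 ⊕ 0xE2 = 0xD4; E(K, 0xD4) = 0xCA.
C3: P3 ⊕ 0xCA = 0x5E; E(K, 0x5E) = 0x40.
C4: P4 ⊕ 0x40 = 0x01; E(K, 0x01) = 0x1F.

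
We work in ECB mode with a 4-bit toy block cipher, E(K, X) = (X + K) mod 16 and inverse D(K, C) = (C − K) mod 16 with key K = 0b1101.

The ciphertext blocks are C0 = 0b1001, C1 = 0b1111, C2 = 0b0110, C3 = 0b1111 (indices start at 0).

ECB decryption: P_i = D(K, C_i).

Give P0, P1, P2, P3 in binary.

P0: D(K, 0b1001) = 0b1100.
P1: D(K, 0b1111) = 0b0010.
P2: D(K, 0b0110) = 0b1001.
P3: D(K, 0b1111) = 0b0010.

P0 = 0b1100, P1 = 0b0010, P2 = 0b1001, P3 = 0b0010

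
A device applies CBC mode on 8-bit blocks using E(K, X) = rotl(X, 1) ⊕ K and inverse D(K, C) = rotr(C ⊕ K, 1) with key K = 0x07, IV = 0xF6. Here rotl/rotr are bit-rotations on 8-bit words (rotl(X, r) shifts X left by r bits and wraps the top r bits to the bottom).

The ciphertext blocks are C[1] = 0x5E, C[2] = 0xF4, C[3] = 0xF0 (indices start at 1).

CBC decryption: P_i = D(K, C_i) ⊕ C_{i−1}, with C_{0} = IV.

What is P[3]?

P[3]: D(K, 0xF0) = 0xFB; 0xFB ⊕ 0xF4 = 0x0F.

P[3] = 0x0F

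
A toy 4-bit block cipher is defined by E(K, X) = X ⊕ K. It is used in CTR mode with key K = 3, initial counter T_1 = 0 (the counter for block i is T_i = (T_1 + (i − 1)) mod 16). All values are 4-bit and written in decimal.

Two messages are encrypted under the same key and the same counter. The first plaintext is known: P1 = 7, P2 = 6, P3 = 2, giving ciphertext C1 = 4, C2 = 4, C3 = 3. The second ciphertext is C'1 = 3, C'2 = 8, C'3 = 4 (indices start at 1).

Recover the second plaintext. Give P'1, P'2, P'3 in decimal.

In CTR with a reused counter, both messages share the same keystream S_i, so C_i ⊕ C'_i = P_i ⊕ P'_i and thus P'_i = P_i ⊕ C_i ⊕ C'_i.
P'1: 7 ⊕ 4 ⊕ 3 = 0.
P'2: 6 ⊕ 4 ⊕ 8 = 10.
P'3: 2 ⊕ 3 ⊕ 4 = 5.

P'1 = 0, P'2 = 10, P'3 = 5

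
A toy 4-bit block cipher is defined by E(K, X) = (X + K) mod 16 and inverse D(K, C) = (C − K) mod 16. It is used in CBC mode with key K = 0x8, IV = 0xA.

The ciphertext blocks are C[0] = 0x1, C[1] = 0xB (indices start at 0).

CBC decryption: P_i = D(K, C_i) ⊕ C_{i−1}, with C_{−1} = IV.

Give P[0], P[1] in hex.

P[0]: D(K, 0x1) = 0x9; 0x9 ⊕ 0xA = 0x3.
P[1]: D(K, 0xB) = 0x3; 0x3 ⊕ 0x1 = 0x2.

P[0] = 0x3, P[1] = 0x2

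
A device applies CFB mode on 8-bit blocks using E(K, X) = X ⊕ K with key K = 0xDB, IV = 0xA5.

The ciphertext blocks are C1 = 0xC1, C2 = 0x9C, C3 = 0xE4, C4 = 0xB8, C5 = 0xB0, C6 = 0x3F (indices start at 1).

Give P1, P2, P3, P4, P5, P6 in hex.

P1 = 0xBF, P2 = 0x86, P3 = 0xA3, P4 = 0x87, P5 = 0xD3, P6 = 0x54

CFB decryption: P_i = C_i ⊕ E(K, C_{i−1}), with C_{0} = IV.
P1: E(K, 0xA5) = 0x7E; 0xC1 ⊕ 0x7E = 0xBF.
P2: E(K, 0xC1) = 0x1A; 0x9C ⊕ 0x1A = 0x86.
P3: E(K, 0x9C) = 0x47; 0xE4 ⊕ 0x47 = 0xA3.
P4: E(K, 0xE4) = 0x3F; 0xB8 ⊕ 0x3F = 0x87.
P5: E(K, 0xB8) = 0x63; 0xB0 ⊕ 0x63 = 0xD3.
P6: E(K, 0xB0) = 0x6B; 0x3F ⊕ 0x6B = 0x54.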